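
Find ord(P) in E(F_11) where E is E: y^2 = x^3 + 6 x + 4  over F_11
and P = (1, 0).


Compute successive multiples of P until we hit O:
  1P = (1, 0)
  2P = O

ord(P) = 2


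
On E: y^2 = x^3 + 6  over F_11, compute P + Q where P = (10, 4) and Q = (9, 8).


P != Q, so use the chord formula.
s = (y2 - y1) / (x2 - x1) = (4) / (10) mod 11 = 7
x3 = s^2 - x1 - x2 mod 11 = 7^2 - 10 - 9 = 8
y3 = s (x1 - x3) - y1 mod 11 = 7 * (10 - 8) - 4 = 10

P + Q = (8, 10)


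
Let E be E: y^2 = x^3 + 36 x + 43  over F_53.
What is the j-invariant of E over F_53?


Delta = -16(4 a^3 + 27 b^2) mod 53 = 31
-1728 * (4 a)^3 = -1728 * (4*36)^3 mod 53 = 39
j = 39 * 31^(-1) mod 53 = 44

j = 44 (mod 53)


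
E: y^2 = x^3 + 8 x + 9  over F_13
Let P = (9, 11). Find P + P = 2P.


Doubling: s = (3 x1^2 + a) / (2 y1)
s = (3*9^2 + 8) / (2*11) mod 13 = 12
x3 = s^2 - 2 x1 mod 13 = 12^2 - 2*9 = 9
y3 = s (x1 - x3) - y1 mod 13 = 12 * (9 - 9) - 11 = 2

2P = (9, 2)


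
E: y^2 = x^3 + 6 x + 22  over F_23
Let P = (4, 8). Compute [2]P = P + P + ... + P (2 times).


k = 2 = 10_2 (binary, LSB first: 01)
Double-and-add from P = (4, 8):
  bit 0 = 0: acc unchanged = O
  bit 1 = 1: acc = O + (21, 18) = (21, 18)

2P = (21, 18)


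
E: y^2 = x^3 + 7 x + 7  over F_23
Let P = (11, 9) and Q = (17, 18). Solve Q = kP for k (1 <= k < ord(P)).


Enumerate multiples of P until we hit Q = (17, 18):
  1P = (11, 9)
  2P = (3, 20)
  3P = (17, 5)
  4P = (21, 13)
  5P = (16, 12)
  6P = (12, 18)
  7P = (12, 5)
  8P = (16, 11)
  9P = (21, 10)
  10P = (17, 18)
Match found at i = 10.

k = 10


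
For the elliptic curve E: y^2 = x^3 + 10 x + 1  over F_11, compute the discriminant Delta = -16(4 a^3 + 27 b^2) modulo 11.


4 a^3 + 27 b^2 = 4*10^3 + 27*1^2 = 4000 + 27 = 4027
Delta = -16 * (4027) = -64432
Delta mod 11 = 6

Delta = 6 (mod 11)


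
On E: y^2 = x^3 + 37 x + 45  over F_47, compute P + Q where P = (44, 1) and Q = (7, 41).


P != Q, so use the chord formula.
s = (y2 - y1) / (x2 - x1) = (40) / (10) mod 47 = 4
x3 = s^2 - x1 - x2 mod 47 = 4^2 - 44 - 7 = 12
y3 = s (x1 - x3) - y1 mod 47 = 4 * (44 - 12) - 1 = 33

P + Q = (12, 33)


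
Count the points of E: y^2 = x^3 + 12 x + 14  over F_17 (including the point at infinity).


For each x in F_17, count y with y^2 = x^3 + 12 x + 14 mod 17:
  x = 3: RHS = 9, y in [3, 14]  -> 2 point(s)
  x = 6: RHS = 13, y in [8, 9]  -> 2 point(s)
  x = 7: RHS = 16, y in [4, 13]  -> 2 point(s)
  x = 9: RHS = 1, y in [1, 16]  -> 2 point(s)
  x = 11: RHS = 15, y in [7, 10]  -> 2 point(s)
  x = 12: RHS = 16, y in [4, 13]  -> 2 point(s)
  x = 13: RHS = 4, y in [2, 15]  -> 2 point(s)
  x = 14: RHS = 2, y in [6, 11]  -> 2 point(s)
  x = 15: RHS = 16, y in [4, 13]  -> 2 point(s)
  x = 16: RHS = 1, y in [1, 16]  -> 2 point(s)
Affine points: 20. Add the point at infinity: total = 21.

#E(F_17) = 21


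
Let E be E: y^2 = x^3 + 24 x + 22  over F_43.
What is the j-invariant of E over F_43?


Delta = -16(4 a^3 + 27 b^2) mod 43 = 10
-1728 * (4 a)^3 = -1728 * (4*24)^3 mod 43 = 41
j = 41 * 10^(-1) mod 43 = 17

j = 17 (mod 43)


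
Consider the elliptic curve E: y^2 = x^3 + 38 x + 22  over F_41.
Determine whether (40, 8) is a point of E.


Check whether y^2 = x^3 + 38 x + 22 (mod 41) for (x, y) = (40, 8).
LHS: y^2 = 8^2 mod 41 = 23
RHS: x^3 + 38 x + 22 = 40^3 + 38*40 + 22 mod 41 = 24
LHS != RHS

No, not on the curve


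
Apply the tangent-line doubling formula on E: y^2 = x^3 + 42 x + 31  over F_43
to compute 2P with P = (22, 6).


Doubling: s = (3 x1^2 + a) / (2 y1)
s = (3*22^2 + 42) / (2*6) mod 43 = 17
x3 = s^2 - 2 x1 mod 43 = 17^2 - 2*22 = 30
y3 = s (x1 - x3) - y1 mod 43 = 17 * (22 - 30) - 6 = 30

2P = (30, 30)


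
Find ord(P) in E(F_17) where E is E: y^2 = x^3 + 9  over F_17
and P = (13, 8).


Compute successive multiples of P until we hit O:
  1P = (13, 8)
  2P = (0, 14)
  3P = (2, 0)
  4P = (0, 3)
  5P = (13, 9)
  6P = O

ord(P) = 6


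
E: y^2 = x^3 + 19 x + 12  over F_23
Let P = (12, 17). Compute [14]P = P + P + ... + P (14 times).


k = 14 = 1110_2 (binary, LSB first: 0111)
Double-and-add from P = (12, 17):
  bit 0 = 0: acc unchanged = O
  bit 1 = 1: acc = O + (1, 20) = (1, 20)
  bit 2 = 1: acc = (1, 20) + (14, 20) = (8, 3)
  bit 3 = 1: acc = (8, 3) + (3, 21) = (13, 15)

14P = (13, 15)


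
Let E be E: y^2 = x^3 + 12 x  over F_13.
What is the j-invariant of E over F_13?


Delta = -16(4 a^3 + 27 b^2) mod 13 = 12
-1728 * (4 a)^3 = -1728 * (4*12)^3 mod 13 = 1
j = 1 * 12^(-1) mod 13 = 12

j = 12 (mod 13)


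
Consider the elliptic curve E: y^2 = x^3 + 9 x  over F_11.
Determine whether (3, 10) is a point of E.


Check whether y^2 = x^3 + 9 x + 0 (mod 11) for (x, y) = (3, 10).
LHS: y^2 = 10^2 mod 11 = 1
RHS: x^3 + 9 x + 0 = 3^3 + 9*3 + 0 mod 11 = 10
LHS != RHS

No, not on the curve


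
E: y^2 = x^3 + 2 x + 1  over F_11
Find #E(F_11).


For each x in F_11, count y with y^2 = x^3 + 2 x + 1 mod 11:
  x = 0: RHS = 1, y in [1, 10]  -> 2 point(s)
  x = 1: RHS = 4, y in [2, 9]  -> 2 point(s)
  x = 3: RHS = 1, y in [1, 10]  -> 2 point(s)
  x = 5: RHS = 4, y in [2, 9]  -> 2 point(s)
  x = 6: RHS = 9, y in [3, 8]  -> 2 point(s)
  x = 8: RHS = 1, y in [1, 10]  -> 2 point(s)
  x = 9: RHS = 0, y in [0]  -> 1 point(s)
  x = 10: RHS = 9, y in [3, 8]  -> 2 point(s)
Affine points: 15. Add the point at infinity: total = 16.

#E(F_11) = 16


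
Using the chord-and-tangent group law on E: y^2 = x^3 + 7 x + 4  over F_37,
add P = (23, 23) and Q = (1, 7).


P != Q, so use the chord formula.
s = (y2 - y1) / (x2 - x1) = (21) / (15) mod 37 = 31
x3 = s^2 - x1 - x2 mod 37 = 31^2 - 23 - 1 = 12
y3 = s (x1 - x3) - y1 mod 37 = 31 * (23 - 12) - 23 = 22

P + Q = (12, 22)


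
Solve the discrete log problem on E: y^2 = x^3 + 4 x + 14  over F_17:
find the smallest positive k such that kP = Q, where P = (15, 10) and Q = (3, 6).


Enumerate multiples of P until we hit Q = (3, 6):
  1P = (15, 10)
  2P = (6, 4)
  3P = (4, 3)
  4P = (14, 3)
  5P = (3, 6)
Match found at i = 5.

k = 5


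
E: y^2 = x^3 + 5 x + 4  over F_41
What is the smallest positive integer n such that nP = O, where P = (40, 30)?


Compute successive multiples of P until we hit O:
  1P = (40, 30)
  2P = (35, 39)
  3P = (25, 25)
  4P = (8, 8)
  5P = (1, 25)
  6P = (37, 24)
  7P = (9, 32)
  8P = (15, 16)
  ... (continuing to 23P)
  23P = O

ord(P) = 23


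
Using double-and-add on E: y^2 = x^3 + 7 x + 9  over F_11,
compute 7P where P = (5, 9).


k = 7 = 111_2 (binary, LSB first: 111)
Double-and-add from P = (5, 9):
  bit 0 = 1: acc = O + (5, 9) = (5, 9)
  bit 1 = 1: acc = (5, 9) + (6, 6) = (9, 3)
  bit 2 = 1: acc = (9, 3) + (2, 3) = (0, 8)

7P = (0, 8)


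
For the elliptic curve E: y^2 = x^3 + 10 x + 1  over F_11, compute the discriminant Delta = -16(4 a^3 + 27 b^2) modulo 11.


4 a^3 + 27 b^2 = 4*10^3 + 27*1^2 = 4000 + 27 = 4027
Delta = -16 * (4027) = -64432
Delta mod 11 = 6

Delta = 6 (mod 11)


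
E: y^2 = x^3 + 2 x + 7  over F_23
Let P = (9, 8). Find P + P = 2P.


Doubling: s = (3 x1^2 + a) / (2 y1)
s = (3*9^2 + 2) / (2*8) mod 23 = 11
x3 = s^2 - 2 x1 mod 23 = 11^2 - 2*9 = 11
y3 = s (x1 - x3) - y1 mod 23 = 11 * (9 - 11) - 8 = 16

2P = (11, 16)


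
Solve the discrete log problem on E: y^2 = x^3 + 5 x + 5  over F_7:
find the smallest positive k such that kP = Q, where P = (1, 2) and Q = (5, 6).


Enumerate multiples of P until we hit Q = (5, 6):
  1P = (1, 2)
  2P = (2, 3)
  3P = (5, 1)
  4P = (5, 6)
Match found at i = 4.

k = 4


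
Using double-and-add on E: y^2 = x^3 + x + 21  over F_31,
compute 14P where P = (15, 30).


k = 14 = 1110_2 (binary, LSB first: 0111)
Double-and-add from P = (15, 30):
  bit 0 = 0: acc unchanged = O
  bit 1 = 1: acc = O + (10, 16) = (10, 16)
  bit 2 = 1: acc = (10, 16) + (30, 9) = (16, 14)
  bit 3 = 1: acc = (16, 14) + (12, 26) = (12, 5)

14P = (12, 5)


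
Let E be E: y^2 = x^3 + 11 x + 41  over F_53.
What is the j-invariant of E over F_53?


Delta = -16(4 a^3 + 27 b^2) mod 53 = 1
-1728 * (4 a)^3 = -1728 * (4*11)^3 mod 53 = 8
j = 8 * 1^(-1) mod 53 = 8

j = 8 (mod 53)


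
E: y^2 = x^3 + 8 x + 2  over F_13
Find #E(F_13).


For each x in F_13, count y with y^2 = x^3 + 8 x + 2 mod 13:
  x = 2: RHS = 0, y in [0]  -> 1 point(s)
  x = 3: RHS = 1, y in [1, 12]  -> 2 point(s)
  x = 9: RHS = 10, y in [6, 7]  -> 2 point(s)
  x = 10: RHS = 3, y in [4, 9]  -> 2 point(s)
  x = 11: RHS = 4, y in [2, 11]  -> 2 point(s)
Affine points: 9. Add the point at infinity: total = 10.

#E(F_13) = 10


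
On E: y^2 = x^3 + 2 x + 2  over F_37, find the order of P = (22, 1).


Compute successive multiples of P until we hit O:
  1P = (22, 1)
  2P = (14, 6)
  3P = (17, 19)
  4P = (8, 30)
  5P = (33, 35)
  6P = (31, 25)
  7P = (24, 6)
  8P = (25, 10)
  ... (continuing to 30P)
  30P = O

ord(P) = 30


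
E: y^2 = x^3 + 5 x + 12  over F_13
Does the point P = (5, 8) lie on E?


Check whether y^2 = x^3 + 5 x + 12 (mod 13) for (x, y) = (5, 8).
LHS: y^2 = 8^2 mod 13 = 12
RHS: x^3 + 5 x + 12 = 5^3 + 5*5 + 12 mod 13 = 6
LHS != RHS

No, not on the curve


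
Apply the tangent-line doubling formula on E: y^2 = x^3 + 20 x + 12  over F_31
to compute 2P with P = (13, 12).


Doubling: s = (3 x1^2 + a) / (2 y1)
s = (3*13^2 + 20) / (2*12) mod 31 = 0
x3 = s^2 - 2 x1 mod 31 = 0^2 - 2*13 = 5
y3 = s (x1 - x3) - y1 mod 31 = 0 * (13 - 5) - 12 = 19

2P = (5, 19)


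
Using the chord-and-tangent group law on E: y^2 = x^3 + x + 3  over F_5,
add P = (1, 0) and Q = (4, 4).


P != Q, so use the chord formula.
s = (y2 - y1) / (x2 - x1) = (4) / (3) mod 5 = 3
x3 = s^2 - x1 - x2 mod 5 = 3^2 - 1 - 4 = 4
y3 = s (x1 - x3) - y1 mod 5 = 3 * (1 - 4) - 0 = 1

P + Q = (4, 1)


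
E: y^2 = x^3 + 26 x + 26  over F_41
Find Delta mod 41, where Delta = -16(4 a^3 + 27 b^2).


4 a^3 + 27 b^2 = 4*26^3 + 27*26^2 = 70304 + 18252 = 88556
Delta = -16 * (88556) = -1416896
Delta mod 41 = 23

Delta = 23 (mod 41)


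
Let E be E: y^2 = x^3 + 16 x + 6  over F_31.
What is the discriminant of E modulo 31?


4 a^3 + 27 b^2 = 4*16^3 + 27*6^2 = 16384 + 972 = 17356
Delta = -16 * (17356) = -277696
Delta mod 31 = 2

Delta = 2 (mod 31)


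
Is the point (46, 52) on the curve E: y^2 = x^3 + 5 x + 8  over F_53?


Check whether y^2 = x^3 + 5 x + 8 (mod 53) for (x, y) = (46, 52).
LHS: y^2 = 52^2 mod 53 = 1
RHS: x^3 + 5 x + 8 = 46^3 + 5*46 + 8 mod 53 = 1
LHS = RHS

Yes, on the curve


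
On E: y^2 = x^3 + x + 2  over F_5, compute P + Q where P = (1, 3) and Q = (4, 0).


P != Q, so use the chord formula.
s = (y2 - y1) / (x2 - x1) = (2) / (3) mod 5 = 4
x3 = s^2 - x1 - x2 mod 5 = 4^2 - 1 - 4 = 1
y3 = s (x1 - x3) - y1 mod 5 = 4 * (1 - 1) - 3 = 2

P + Q = (1, 2)


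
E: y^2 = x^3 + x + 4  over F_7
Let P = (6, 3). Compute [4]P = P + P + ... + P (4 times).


k = 4 = 100_2 (binary, LSB first: 001)
Double-and-add from P = (6, 3):
  bit 0 = 0: acc unchanged = O
  bit 1 = 0: acc unchanged = O
  bit 2 = 1: acc = O + (6, 4) = (6, 4)

4P = (6, 4)


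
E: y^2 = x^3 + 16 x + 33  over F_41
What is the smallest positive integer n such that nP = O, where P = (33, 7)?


Compute successive multiples of P until we hit O:
  1P = (33, 7)
  2P = (15, 32)
  3P = (11, 8)
  4P = (2, 27)
  5P = (10, 39)
  6P = (29, 32)
  7P = (36, 22)
  8P = (38, 9)
  ... (continuing to 47P)
  47P = O

ord(P) = 47


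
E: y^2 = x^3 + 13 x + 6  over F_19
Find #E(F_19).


For each x in F_19, count y with y^2 = x^3 + 13 x + 6 mod 19:
  x = 0: RHS = 6, y in [5, 14]  -> 2 point(s)
  x = 1: RHS = 1, y in [1, 18]  -> 2 point(s)
  x = 5: RHS = 6, y in [5, 14]  -> 2 point(s)
  x = 9: RHS = 16, y in [4, 15]  -> 2 point(s)
  x = 11: RHS = 17, y in [6, 13]  -> 2 point(s)
  x = 12: RHS = 9, y in [3, 16]  -> 2 point(s)
  x = 13: RHS = 16, y in [4, 15]  -> 2 point(s)
  x = 14: RHS = 6, y in [5, 14]  -> 2 point(s)
  x = 15: RHS = 4, y in [2, 17]  -> 2 point(s)
  x = 16: RHS = 16, y in [4, 15]  -> 2 point(s)
  x = 18: RHS = 11, y in [7, 12]  -> 2 point(s)
Affine points: 22. Add the point at infinity: total = 23.

#E(F_19) = 23


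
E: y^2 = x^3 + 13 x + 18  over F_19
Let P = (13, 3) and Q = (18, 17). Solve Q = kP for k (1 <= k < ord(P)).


Enumerate multiples of P until we hit Q = (18, 17):
  1P = (13, 3)
  2P = (16, 3)
  3P = (9, 16)
  4P = (4, 1)
  5P = (18, 17)
Match found at i = 5.

k = 5


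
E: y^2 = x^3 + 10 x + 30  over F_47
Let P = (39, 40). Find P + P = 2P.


Doubling: s = (3 x1^2 + a) / (2 y1)
s = (3*39^2 + 10) / (2*40) mod 47 = 46
x3 = s^2 - 2 x1 mod 47 = 46^2 - 2*39 = 17
y3 = s (x1 - x3) - y1 mod 47 = 46 * (39 - 17) - 40 = 32

2P = (17, 32)


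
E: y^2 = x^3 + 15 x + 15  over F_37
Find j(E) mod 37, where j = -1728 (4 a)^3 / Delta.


Delta = -16(4 a^3 + 27 b^2) mod 37 = 5
-1728 * (4 a)^3 = -1728 * (4*15)^3 mod 37 = 8
j = 8 * 5^(-1) mod 37 = 9

j = 9 (mod 37)


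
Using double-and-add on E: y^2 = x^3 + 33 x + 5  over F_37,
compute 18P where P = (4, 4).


k = 18 = 10010_2 (binary, LSB first: 01001)
Double-and-add from P = (4, 4):
  bit 0 = 0: acc unchanged = O
  bit 1 = 1: acc = O + (13, 2) = (13, 2)
  bit 2 = 0: acc unchanged = (13, 2)
  bit 3 = 0: acc unchanged = (13, 2)
  bit 4 = 1: acc = (13, 2) + (16, 2) = (8, 35)

18P = (8, 35)


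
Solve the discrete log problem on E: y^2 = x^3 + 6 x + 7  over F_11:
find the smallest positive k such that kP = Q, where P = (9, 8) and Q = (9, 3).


Enumerate multiples of P until we hit Q = (9, 3):
  1P = (9, 8)
  2P = (2, 4)
  3P = (1, 6)
  4P = (10, 0)
  5P = (1, 5)
  6P = (2, 7)
  7P = (9, 3)
Match found at i = 7.

k = 7


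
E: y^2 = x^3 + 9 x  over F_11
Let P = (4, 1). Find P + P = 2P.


Doubling: s = (3 x1^2 + a) / (2 y1)
s = (3*4^2 + 9) / (2*1) mod 11 = 1
x3 = s^2 - 2 x1 mod 11 = 1^2 - 2*4 = 4
y3 = s (x1 - x3) - y1 mod 11 = 1 * (4 - 4) - 1 = 10

2P = (4, 10)


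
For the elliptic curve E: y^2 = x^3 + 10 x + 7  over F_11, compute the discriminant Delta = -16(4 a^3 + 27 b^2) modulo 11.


4 a^3 + 27 b^2 = 4*10^3 + 27*7^2 = 4000 + 1323 = 5323
Delta = -16 * (5323) = -85168
Delta mod 11 = 5

Delta = 5 (mod 11)


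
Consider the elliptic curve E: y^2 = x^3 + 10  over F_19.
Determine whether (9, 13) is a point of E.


Check whether y^2 = x^3 + 0 x + 10 (mod 19) for (x, y) = (9, 13).
LHS: y^2 = 13^2 mod 19 = 17
RHS: x^3 + 0 x + 10 = 9^3 + 0*9 + 10 mod 19 = 17
LHS = RHS

Yes, on the curve


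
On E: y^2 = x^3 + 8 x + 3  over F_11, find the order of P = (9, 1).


Compute successive multiples of P until we hit O:
  1P = (9, 1)
  2P = (5, 6)
  3P = (2, 4)
  4P = (4, 0)
  5P = (2, 7)
  6P = (5, 5)
  7P = (9, 10)
  8P = O

ord(P) = 8


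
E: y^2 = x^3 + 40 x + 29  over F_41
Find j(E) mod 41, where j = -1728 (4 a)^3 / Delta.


Delta = -16(4 a^3 + 27 b^2) mod 41 = 12
-1728 * (4 a)^3 = -1728 * (4*40)^3 mod 41 = 15
j = 15 * 12^(-1) mod 41 = 32

j = 32 (mod 41)


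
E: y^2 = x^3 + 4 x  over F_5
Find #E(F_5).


For each x in F_5, count y with y^2 = x^3 + 4 x + 0 mod 5:
  x = 0: RHS = 0, y in [0]  -> 1 point(s)
  x = 1: RHS = 0, y in [0]  -> 1 point(s)
  x = 2: RHS = 1, y in [1, 4]  -> 2 point(s)
  x = 3: RHS = 4, y in [2, 3]  -> 2 point(s)
  x = 4: RHS = 0, y in [0]  -> 1 point(s)
Affine points: 7. Add the point at infinity: total = 8.

#E(F_5) = 8


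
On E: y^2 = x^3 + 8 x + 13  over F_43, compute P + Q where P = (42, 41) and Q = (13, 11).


P != Q, so use the chord formula.
s = (y2 - y1) / (x2 - x1) = (13) / (14) mod 43 = 4
x3 = s^2 - x1 - x2 mod 43 = 4^2 - 42 - 13 = 4
y3 = s (x1 - x3) - y1 mod 43 = 4 * (42 - 4) - 41 = 25

P + Q = (4, 25)


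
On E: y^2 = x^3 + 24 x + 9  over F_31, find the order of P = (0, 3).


Compute successive multiples of P until we hit O:
  1P = (0, 3)
  2P = (16, 26)
  3P = (23, 24)
  4P = (27, 2)
  5P = (6, 11)
  6P = (13, 21)
  7P = (19, 16)
  8P = (22, 26)
  ... (continuing to 30P)
  30P = O

ord(P) = 30


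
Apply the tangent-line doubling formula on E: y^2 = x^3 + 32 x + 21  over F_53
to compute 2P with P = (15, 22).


Doubling: s = (3 x1^2 + a) / (2 y1)
s = (3*15^2 + 32) / (2*22) mod 53 = 51
x3 = s^2 - 2 x1 mod 53 = 51^2 - 2*15 = 27
y3 = s (x1 - x3) - y1 mod 53 = 51 * (15 - 27) - 22 = 2

2P = (27, 2)


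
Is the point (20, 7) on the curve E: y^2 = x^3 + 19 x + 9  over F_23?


Check whether y^2 = x^3 + 19 x + 9 (mod 23) for (x, y) = (20, 7).
LHS: y^2 = 7^2 mod 23 = 3
RHS: x^3 + 19 x + 9 = 20^3 + 19*20 + 9 mod 23 = 17
LHS != RHS

No, not on the curve


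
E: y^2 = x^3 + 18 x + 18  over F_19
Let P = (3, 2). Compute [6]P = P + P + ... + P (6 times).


k = 6 = 110_2 (binary, LSB first: 011)
Double-and-add from P = (3, 2):
  bit 0 = 0: acc unchanged = O
  bit 1 = 1: acc = O + (3, 17) = (3, 17)
  bit 2 = 1: acc = (3, 17) + (3, 2) = O

6P = O


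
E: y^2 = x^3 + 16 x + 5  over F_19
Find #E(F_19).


For each x in F_19, count y with y^2 = x^3 + 16 x + 5 mod 19:
  x = 0: RHS = 5, y in [9, 10]  -> 2 point(s)
  x = 2: RHS = 7, y in [8, 11]  -> 2 point(s)
  x = 3: RHS = 4, y in [2, 17]  -> 2 point(s)
  x = 4: RHS = 0, y in [0]  -> 1 point(s)
  x = 5: RHS = 1, y in [1, 18]  -> 2 point(s)
  x = 7: RHS = 4, y in [2, 17]  -> 2 point(s)
  x = 9: RHS = 4, y in [2, 17]  -> 2 point(s)
  x = 10: RHS = 6, y in [5, 14]  -> 2 point(s)
  x = 11: RHS = 11, y in [7, 12]  -> 2 point(s)
  x = 12: RHS = 6, y in [5, 14]  -> 2 point(s)
  x = 13: RHS = 16, y in [4, 15]  -> 2 point(s)
  x = 14: RHS = 9, y in [3, 16]  -> 2 point(s)
  x = 16: RHS = 6, y in [5, 14]  -> 2 point(s)
  x = 18: RHS = 7, y in [8, 11]  -> 2 point(s)
Affine points: 27. Add the point at infinity: total = 28.

#E(F_19) = 28


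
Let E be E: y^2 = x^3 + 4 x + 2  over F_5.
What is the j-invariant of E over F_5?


Delta = -16(4 a^3 + 27 b^2) mod 5 = 1
-1728 * (4 a)^3 = -1728 * (4*4)^3 mod 5 = 2
j = 2 * 1^(-1) mod 5 = 2

j = 2 (mod 5)


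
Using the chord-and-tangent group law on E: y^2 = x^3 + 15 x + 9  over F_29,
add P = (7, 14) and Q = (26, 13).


P != Q, so use the chord formula.
s = (y2 - y1) / (x2 - x1) = (28) / (19) mod 29 = 3
x3 = s^2 - x1 - x2 mod 29 = 3^2 - 7 - 26 = 5
y3 = s (x1 - x3) - y1 mod 29 = 3 * (7 - 5) - 14 = 21

P + Q = (5, 21)


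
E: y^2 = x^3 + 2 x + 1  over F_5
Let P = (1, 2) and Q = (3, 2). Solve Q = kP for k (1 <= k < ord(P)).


Enumerate multiples of P until we hit Q = (3, 2):
  1P = (1, 2)
  2P = (3, 3)
  3P = (0, 1)
  4P = (0, 4)
  5P = (3, 2)
Match found at i = 5.

k = 5


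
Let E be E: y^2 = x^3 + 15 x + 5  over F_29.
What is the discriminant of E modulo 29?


4 a^3 + 27 b^2 = 4*15^3 + 27*5^2 = 13500 + 675 = 14175
Delta = -16 * (14175) = -226800
Delta mod 29 = 9

Delta = 9 (mod 29)


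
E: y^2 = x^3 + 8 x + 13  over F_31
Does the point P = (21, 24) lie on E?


Check whether y^2 = x^3 + 8 x + 13 (mod 31) for (x, y) = (21, 24).
LHS: y^2 = 24^2 mod 31 = 18
RHS: x^3 + 8 x + 13 = 21^3 + 8*21 + 13 mod 31 = 18
LHS = RHS

Yes, on the curve


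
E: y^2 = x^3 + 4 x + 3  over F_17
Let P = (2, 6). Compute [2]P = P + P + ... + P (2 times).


k = 2 = 10_2 (binary, LSB first: 01)
Double-and-add from P = (2, 6):
  bit 0 = 0: acc unchanged = O
  bit 1 = 1: acc = O + (11, 16) = (11, 16)

2P = (11, 16)


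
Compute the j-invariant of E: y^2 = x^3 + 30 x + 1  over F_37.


Delta = -16(4 a^3 + 27 b^2) mod 37 = 23
-1728 * (4 a)^3 = -1728 * (4*30)^3 mod 37 = 27
j = 27 * 23^(-1) mod 37 = 6

j = 6 (mod 37)


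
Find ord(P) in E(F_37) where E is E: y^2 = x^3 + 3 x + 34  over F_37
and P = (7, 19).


Compute successive multiples of P until we hit O:
  1P = (7, 19)
  2P = (27, 15)
  3P = (6, 3)
  4P = (21, 16)
  5P = (30, 15)
  6P = (25, 34)
  7P = (17, 22)
  8P = (29, 4)
  ... (continuing to 19P)
  19P = O

ord(P) = 19


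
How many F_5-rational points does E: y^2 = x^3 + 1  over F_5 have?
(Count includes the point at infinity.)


For each x in F_5, count y with y^2 = x^3 + 0 x + 1 mod 5:
  x = 0: RHS = 1, y in [1, 4]  -> 2 point(s)
  x = 2: RHS = 4, y in [2, 3]  -> 2 point(s)
  x = 4: RHS = 0, y in [0]  -> 1 point(s)
Affine points: 5. Add the point at infinity: total = 6.

#E(F_5) = 6


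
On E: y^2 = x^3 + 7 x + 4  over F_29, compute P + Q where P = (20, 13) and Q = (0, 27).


P != Q, so use the chord formula.
s = (y2 - y1) / (x2 - x1) = (14) / (9) mod 29 = 8
x3 = s^2 - x1 - x2 mod 29 = 8^2 - 20 - 0 = 15
y3 = s (x1 - x3) - y1 mod 29 = 8 * (20 - 15) - 13 = 27

P + Q = (15, 27)


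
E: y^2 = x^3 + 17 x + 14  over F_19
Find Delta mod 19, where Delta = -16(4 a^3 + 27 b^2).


4 a^3 + 27 b^2 = 4*17^3 + 27*14^2 = 19652 + 5292 = 24944
Delta = -16 * (24944) = -399104
Delta mod 19 = 10

Delta = 10 (mod 19)


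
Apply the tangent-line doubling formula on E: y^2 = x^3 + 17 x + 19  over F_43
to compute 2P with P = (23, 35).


Doubling: s = (3 x1^2 + a) / (2 y1)
s = (3*23^2 + 17) / (2*35) mod 43 = 18
x3 = s^2 - 2 x1 mod 43 = 18^2 - 2*23 = 20
y3 = s (x1 - x3) - y1 mod 43 = 18 * (23 - 20) - 35 = 19

2P = (20, 19)


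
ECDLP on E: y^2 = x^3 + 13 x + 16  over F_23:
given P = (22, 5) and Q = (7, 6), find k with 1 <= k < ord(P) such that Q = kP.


Enumerate multiples of P until we hit Q = (7, 6):
  1P = (22, 5)
  2P = (11, 8)
  3P = (3, 17)
  4P = (7, 17)
  5P = (2, 2)
  6P = (0, 19)
  7P = (13, 6)
  8P = (13, 17)
  9P = (0, 4)
  10P = (2, 21)
  11P = (7, 6)
Match found at i = 11.

k = 11


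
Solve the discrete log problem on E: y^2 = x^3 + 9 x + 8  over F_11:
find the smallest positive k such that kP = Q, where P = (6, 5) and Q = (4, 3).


Enumerate multiples of P until we hit Q = (4, 3):
  1P = (6, 5)
  2P = (4, 3)
Match found at i = 2.

k = 2


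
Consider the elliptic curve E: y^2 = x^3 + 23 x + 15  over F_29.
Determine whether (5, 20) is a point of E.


Check whether y^2 = x^3 + 23 x + 15 (mod 29) for (x, y) = (5, 20).
LHS: y^2 = 20^2 mod 29 = 23
RHS: x^3 + 23 x + 15 = 5^3 + 23*5 + 15 mod 29 = 23
LHS = RHS

Yes, on the curve


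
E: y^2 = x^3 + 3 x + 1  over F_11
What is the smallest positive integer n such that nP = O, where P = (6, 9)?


Compute successive multiples of P until we hit O:
  1P = (6, 9)
  2P = (8, 8)
  3P = (0, 10)
  4P = (9, 8)
  5P = (1, 4)
  6P = (5, 3)
  7P = (3, 9)
  8P = (2, 2)
  ... (continuing to 18P)
  18P = O

ord(P) = 18


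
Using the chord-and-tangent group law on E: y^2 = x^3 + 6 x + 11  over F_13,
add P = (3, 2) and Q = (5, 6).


P != Q, so use the chord formula.
s = (y2 - y1) / (x2 - x1) = (4) / (2) mod 13 = 2
x3 = s^2 - x1 - x2 mod 13 = 2^2 - 3 - 5 = 9
y3 = s (x1 - x3) - y1 mod 13 = 2 * (3 - 9) - 2 = 12

P + Q = (9, 12)


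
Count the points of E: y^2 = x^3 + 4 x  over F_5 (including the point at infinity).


For each x in F_5, count y with y^2 = x^3 + 4 x + 0 mod 5:
  x = 0: RHS = 0, y in [0]  -> 1 point(s)
  x = 1: RHS = 0, y in [0]  -> 1 point(s)
  x = 2: RHS = 1, y in [1, 4]  -> 2 point(s)
  x = 3: RHS = 4, y in [2, 3]  -> 2 point(s)
  x = 4: RHS = 0, y in [0]  -> 1 point(s)
Affine points: 7. Add the point at infinity: total = 8.

#E(F_5) = 8


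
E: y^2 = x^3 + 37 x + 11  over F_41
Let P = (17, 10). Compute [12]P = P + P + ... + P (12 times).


k = 12 = 1100_2 (binary, LSB first: 0011)
Double-and-add from P = (17, 10):
  bit 0 = 0: acc unchanged = O
  bit 1 = 0: acc unchanged = O
  bit 2 = 1: acc = O + (38, 18) = (38, 18)
  bit 3 = 1: acc = (38, 18) + (37, 2) = (17, 31)

12P = (17, 31)


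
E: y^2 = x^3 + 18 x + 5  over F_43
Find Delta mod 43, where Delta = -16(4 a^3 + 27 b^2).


4 a^3 + 27 b^2 = 4*18^3 + 27*5^2 = 23328 + 675 = 24003
Delta = -16 * (24003) = -384048
Delta mod 43 = 28

Delta = 28 (mod 43)


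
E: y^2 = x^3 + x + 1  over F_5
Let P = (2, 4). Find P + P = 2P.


Doubling: s = (3 x1^2 + a) / (2 y1)
s = (3*2^2 + 1) / (2*4) mod 5 = 1
x3 = s^2 - 2 x1 mod 5 = 1^2 - 2*2 = 2
y3 = s (x1 - x3) - y1 mod 5 = 1 * (2 - 2) - 4 = 1

2P = (2, 1)


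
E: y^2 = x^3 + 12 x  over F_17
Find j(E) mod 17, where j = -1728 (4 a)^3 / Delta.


Delta = -16(4 a^3 + 27 b^2) mod 17 = 10
-1728 * (4 a)^3 = -1728 * (4*12)^3 mod 17 = 8
j = 8 * 10^(-1) mod 17 = 11

j = 11 (mod 17)


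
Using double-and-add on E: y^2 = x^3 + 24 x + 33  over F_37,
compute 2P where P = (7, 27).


k = 2 = 10_2 (binary, LSB first: 01)
Double-and-add from P = (7, 27):
  bit 0 = 0: acc unchanged = O
  bit 1 = 1: acc = O + (32, 11) = (32, 11)

2P = (32, 11)


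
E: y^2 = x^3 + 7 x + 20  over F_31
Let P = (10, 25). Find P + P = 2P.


Doubling: s = (3 x1^2 + a) / (2 y1)
s = (3*10^2 + 7) / (2*25) mod 31 = 8
x3 = s^2 - 2 x1 mod 31 = 8^2 - 2*10 = 13
y3 = s (x1 - x3) - y1 mod 31 = 8 * (10 - 13) - 25 = 13

2P = (13, 13)


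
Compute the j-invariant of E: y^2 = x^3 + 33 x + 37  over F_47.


Delta = -16(4 a^3 + 27 b^2) mod 47 = 17
-1728 * (4 a)^3 = -1728 * (4*33)^3 mod 47 = 18
j = 18 * 17^(-1) mod 47 = 37

j = 37 (mod 47)


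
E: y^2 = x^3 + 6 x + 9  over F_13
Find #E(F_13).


For each x in F_13, count y with y^2 = x^3 + 6 x + 9 mod 13:
  x = 0: RHS = 9, y in [3, 10]  -> 2 point(s)
  x = 1: RHS = 3, y in [4, 9]  -> 2 point(s)
  x = 2: RHS = 3, y in [4, 9]  -> 2 point(s)
  x = 6: RHS = 1, y in [1, 12]  -> 2 point(s)
  x = 7: RHS = 4, y in [2, 11]  -> 2 point(s)
  x = 8: RHS = 10, y in [6, 7]  -> 2 point(s)
  x = 9: RHS = 12, y in [5, 8]  -> 2 point(s)
  x = 10: RHS = 3, y in [4, 9]  -> 2 point(s)
Affine points: 16. Add the point at infinity: total = 17.

#E(F_13) = 17


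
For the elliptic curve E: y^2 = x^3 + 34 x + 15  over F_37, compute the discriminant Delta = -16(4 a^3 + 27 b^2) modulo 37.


4 a^3 + 27 b^2 = 4*34^3 + 27*15^2 = 157216 + 6075 = 163291
Delta = -16 * (163291) = -2612656
Delta mod 37 = 25

Delta = 25 (mod 37)


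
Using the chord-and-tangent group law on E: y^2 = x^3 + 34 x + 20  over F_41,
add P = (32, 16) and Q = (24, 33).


P != Q, so use the chord formula.
s = (y2 - y1) / (x2 - x1) = (17) / (33) mod 41 = 3
x3 = s^2 - x1 - x2 mod 41 = 3^2 - 32 - 24 = 35
y3 = s (x1 - x3) - y1 mod 41 = 3 * (32 - 35) - 16 = 16

P + Q = (35, 16)


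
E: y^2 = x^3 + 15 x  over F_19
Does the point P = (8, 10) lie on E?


Check whether y^2 = x^3 + 15 x + 0 (mod 19) for (x, y) = (8, 10).
LHS: y^2 = 10^2 mod 19 = 5
RHS: x^3 + 15 x + 0 = 8^3 + 15*8 + 0 mod 19 = 5
LHS = RHS

Yes, on the curve


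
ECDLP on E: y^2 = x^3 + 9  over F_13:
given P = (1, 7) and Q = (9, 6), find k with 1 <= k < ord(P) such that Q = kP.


Enumerate multiples of P until we hit Q = (9, 6):
  1P = (1, 7)
  2P = (7, 1)
  3P = (6, 11)
  4P = (3, 7)
  5P = (9, 6)
Match found at i = 5.

k = 5


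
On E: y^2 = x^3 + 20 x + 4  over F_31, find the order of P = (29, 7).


Compute successive multiples of P until we hit O:
  1P = (29, 7)
  2P = (1, 26)
  3P = (17, 7)
  4P = (16, 24)
  5P = (0, 29)
  6P = (30, 13)
  7P = (8, 26)
  8P = (19, 12)
  ... (continuing to 31P)
  31P = O

ord(P) = 31


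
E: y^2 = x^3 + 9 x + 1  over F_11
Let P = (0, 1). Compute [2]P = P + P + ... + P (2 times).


k = 2 = 10_2 (binary, LSB first: 01)
Double-and-add from P = (0, 1):
  bit 0 = 0: acc unchanged = O
  bit 1 = 1: acc = O + (1, 0) = (1, 0)

2P = (1, 0)


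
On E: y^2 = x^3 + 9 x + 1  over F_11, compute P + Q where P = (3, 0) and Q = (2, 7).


P != Q, so use the chord formula.
s = (y2 - y1) / (x2 - x1) = (7) / (10) mod 11 = 4
x3 = s^2 - x1 - x2 mod 11 = 4^2 - 3 - 2 = 0
y3 = s (x1 - x3) - y1 mod 11 = 4 * (3 - 0) - 0 = 1

P + Q = (0, 1)


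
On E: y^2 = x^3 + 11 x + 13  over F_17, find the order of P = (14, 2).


Compute successive multiples of P until we hit O:
  1P = (14, 2)
  2P = (7, 5)
  3P = (0, 9)
  4P = (16, 16)
  5P = (2, 14)
  6P = (2, 3)
  7P = (16, 1)
  8P = (0, 8)
  ... (continuing to 11P)
  11P = O

ord(P) = 11


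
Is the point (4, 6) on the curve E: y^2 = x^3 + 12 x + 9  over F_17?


Check whether y^2 = x^3 + 12 x + 9 (mod 17) for (x, y) = (4, 6).
LHS: y^2 = 6^2 mod 17 = 2
RHS: x^3 + 12 x + 9 = 4^3 + 12*4 + 9 mod 17 = 2
LHS = RHS

Yes, on the curve


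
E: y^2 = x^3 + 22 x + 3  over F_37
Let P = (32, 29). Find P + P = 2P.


Doubling: s = (3 x1^2 + a) / (2 y1)
s = (3*32^2 + 22) / (2*29) mod 37 = 24
x3 = s^2 - 2 x1 mod 37 = 24^2 - 2*32 = 31
y3 = s (x1 - x3) - y1 mod 37 = 24 * (32 - 31) - 29 = 32

2P = (31, 32)


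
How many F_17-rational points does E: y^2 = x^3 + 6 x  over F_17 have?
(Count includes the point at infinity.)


For each x in F_17, count y with y^2 = x^3 + 6 x + 0 mod 17:
  x = 0: RHS = 0, y in [0]  -> 1 point(s)
  x = 5: RHS = 2, y in [6, 11]  -> 2 point(s)
  x = 8: RHS = 16, y in [4, 13]  -> 2 point(s)
  x = 9: RHS = 1, y in [1, 16]  -> 2 point(s)
  x = 12: RHS = 15, y in [7, 10]  -> 2 point(s)
Affine points: 9. Add the point at infinity: total = 10.

#E(F_17) = 10


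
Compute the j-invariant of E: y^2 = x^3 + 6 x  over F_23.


Delta = -16(4 a^3 + 27 b^2) mod 23 = 22
-1728 * (4 a)^3 = -1728 * (4*6)^3 mod 23 = 20
j = 20 * 22^(-1) mod 23 = 3

j = 3 (mod 23)


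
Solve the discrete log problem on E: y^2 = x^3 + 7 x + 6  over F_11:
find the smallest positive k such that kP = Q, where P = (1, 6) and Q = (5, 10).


Enumerate multiples of P until we hit Q = (5, 10):
  1P = (1, 6)
  2P = (10, 3)
  3P = (5, 10)
Match found at i = 3.

k = 3


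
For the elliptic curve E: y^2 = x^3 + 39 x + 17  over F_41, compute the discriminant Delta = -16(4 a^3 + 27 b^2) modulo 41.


4 a^3 + 27 b^2 = 4*39^3 + 27*17^2 = 237276 + 7803 = 245079
Delta = -16 * (245079) = -3921264
Delta mod 41 = 17

Delta = 17 (mod 41)


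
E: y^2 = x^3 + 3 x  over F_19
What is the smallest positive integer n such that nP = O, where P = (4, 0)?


Compute successive multiples of P until we hit O:
  1P = (4, 0)
  2P = O

ord(P) = 2


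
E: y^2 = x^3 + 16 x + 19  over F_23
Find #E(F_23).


For each x in F_23, count y with y^2 = x^3 + 16 x + 19 mod 23:
  x = 1: RHS = 13, y in [6, 17]  -> 2 point(s)
  x = 2: RHS = 13, y in [6, 17]  -> 2 point(s)
  x = 3: RHS = 2, y in [5, 18]  -> 2 point(s)
  x = 4: RHS = 9, y in [3, 20]  -> 2 point(s)
  x = 6: RHS = 9, y in [3, 20]  -> 2 point(s)
  x = 9: RHS = 18, y in [8, 15]  -> 2 point(s)
  x = 10: RHS = 6, y in [11, 12]  -> 2 point(s)
  x = 11: RHS = 8, y in [10, 13]  -> 2 point(s)
  x = 13: RHS = 9, y in [3, 20]  -> 2 point(s)
  x = 15: RHS = 0, y in [0]  -> 1 point(s)
  x = 16: RHS = 1, y in [1, 22]  -> 2 point(s)
  x = 17: RHS = 6, y in [11, 12]  -> 2 point(s)
  x = 19: RHS = 6, y in [11, 12]  -> 2 point(s)
  x = 20: RHS = 13, y in [6, 17]  -> 2 point(s)
  x = 21: RHS = 2, y in [5, 18]  -> 2 point(s)
  x = 22: RHS = 2, y in [5, 18]  -> 2 point(s)
Affine points: 31. Add the point at infinity: total = 32.

#E(F_23) = 32


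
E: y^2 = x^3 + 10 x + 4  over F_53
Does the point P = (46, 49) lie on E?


Check whether y^2 = x^3 + 10 x + 4 (mod 53) for (x, y) = (46, 49).
LHS: y^2 = 49^2 mod 53 = 16
RHS: x^3 + 10 x + 4 = 46^3 + 10*46 + 4 mod 53 = 15
LHS != RHS

No, not on the curve


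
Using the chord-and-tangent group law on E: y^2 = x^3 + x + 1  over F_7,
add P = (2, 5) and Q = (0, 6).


P != Q, so use the chord formula.
s = (y2 - y1) / (x2 - x1) = (1) / (5) mod 7 = 3
x3 = s^2 - x1 - x2 mod 7 = 3^2 - 2 - 0 = 0
y3 = s (x1 - x3) - y1 mod 7 = 3 * (2 - 0) - 5 = 1

P + Q = (0, 1)


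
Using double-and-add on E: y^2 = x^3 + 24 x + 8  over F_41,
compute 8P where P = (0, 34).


k = 8 = 1000_2 (binary, LSB first: 0001)
Double-and-add from P = (0, 34):
  bit 0 = 0: acc unchanged = O
  bit 1 = 0: acc unchanged = O
  bit 2 = 0: acc unchanged = O
  bit 3 = 1: acc = O + (3, 36) = (3, 36)

8P = (3, 36)


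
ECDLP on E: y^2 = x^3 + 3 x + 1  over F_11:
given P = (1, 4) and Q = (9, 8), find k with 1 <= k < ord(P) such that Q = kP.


Enumerate multiples of P until we hit Q = (9, 8):
  1P = (1, 4)
  2P = (2, 9)
  3P = (0, 1)
  4P = (8, 8)
  5P = (3, 9)
  6P = (5, 8)
  7P = (6, 2)
  8P = (9, 8)
Match found at i = 8.

k = 8


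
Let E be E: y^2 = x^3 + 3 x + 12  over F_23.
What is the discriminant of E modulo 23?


4 a^3 + 27 b^2 = 4*3^3 + 27*12^2 = 108 + 3888 = 3996
Delta = -16 * (3996) = -63936
Delta mod 23 = 4

Delta = 4 (mod 23)


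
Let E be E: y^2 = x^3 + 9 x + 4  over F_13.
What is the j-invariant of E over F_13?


Delta = -16(4 a^3 + 27 b^2) mod 13 = 5
-1728 * (4 a)^3 = -1728 * (4*9)^3 mod 13 = 12
j = 12 * 5^(-1) mod 13 = 5

j = 5 (mod 13)


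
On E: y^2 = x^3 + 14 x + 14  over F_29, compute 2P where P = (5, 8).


Doubling: s = (3 x1^2 + a) / (2 y1)
s = (3*5^2 + 14) / (2*8) mod 29 = 11
x3 = s^2 - 2 x1 mod 29 = 11^2 - 2*5 = 24
y3 = s (x1 - x3) - y1 mod 29 = 11 * (5 - 24) - 8 = 15

2P = (24, 15)


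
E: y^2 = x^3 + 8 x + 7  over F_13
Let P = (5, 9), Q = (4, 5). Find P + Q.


P != Q, so use the chord formula.
s = (y2 - y1) / (x2 - x1) = (9) / (12) mod 13 = 4
x3 = s^2 - x1 - x2 mod 13 = 4^2 - 5 - 4 = 7
y3 = s (x1 - x3) - y1 mod 13 = 4 * (5 - 7) - 9 = 9

P + Q = (7, 9)


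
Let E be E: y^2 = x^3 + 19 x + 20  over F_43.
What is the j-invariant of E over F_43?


Delta = -16(4 a^3 + 27 b^2) mod 43 = 28
-1728 * (4 a)^3 = -1728 * (4*19)^3 mod 43 = 2
j = 2 * 28^(-1) mod 43 = 40

j = 40 (mod 43)


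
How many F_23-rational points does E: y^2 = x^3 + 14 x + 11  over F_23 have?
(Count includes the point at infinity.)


For each x in F_23, count y with y^2 = x^3 + 14 x + 11 mod 23:
  x = 1: RHS = 3, y in [7, 16]  -> 2 point(s)
  x = 2: RHS = 1, y in [1, 22]  -> 2 point(s)
  x = 4: RHS = 16, y in [4, 19]  -> 2 point(s)
  x = 6: RHS = 12, y in [9, 14]  -> 2 point(s)
  x = 10: RHS = 1, y in [1, 22]  -> 2 point(s)
  x = 11: RHS = 1, y in [1, 22]  -> 2 point(s)
  x = 15: RHS = 8, y in [10, 13]  -> 2 point(s)
  x = 18: RHS = 0, y in [0]  -> 1 point(s)
  x = 19: RHS = 6, y in [11, 12]  -> 2 point(s)
Affine points: 17. Add the point at infinity: total = 18.

#E(F_23) = 18


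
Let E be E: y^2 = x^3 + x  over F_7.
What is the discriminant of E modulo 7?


4 a^3 + 27 b^2 = 4*1^3 + 27*0^2 = 4 + 0 = 4
Delta = -16 * (4) = -64
Delta mod 7 = 6

Delta = 6 (mod 7)


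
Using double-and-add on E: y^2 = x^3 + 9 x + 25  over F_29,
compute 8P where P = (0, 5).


k = 8 = 1000_2 (binary, LSB first: 0001)
Double-and-add from P = (0, 5):
  bit 0 = 0: acc unchanged = O
  bit 1 = 0: acc unchanged = O
  bit 2 = 0: acc unchanged = O
  bit 3 = 1: acc = O + (1, 8) = (1, 8)

8P = (1, 8)


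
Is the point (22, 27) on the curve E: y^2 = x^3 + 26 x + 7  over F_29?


Check whether y^2 = x^3 + 26 x + 7 (mod 29) for (x, y) = (22, 27).
LHS: y^2 = 27^2 mod 29 = 4
RHS: x^3 + 26 x + 7 = 22^3 + 26*22 + 7 mod 29 = 4
LHS = RHS

Yes, on the curve


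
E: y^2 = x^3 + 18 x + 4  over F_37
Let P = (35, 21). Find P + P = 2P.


Doubling: s = (3 x1^2 + a) / (2 y1)
s = (3*35^2 + 18) / (2*21) mod 37 = 6
x3 = s^2 - 2 x1 mod 37 = 6^2 - 2*35 = 3
y3 = s (x1 - x3) - y1 mod 37 = 6 * (35 - 3) - 21 = 23

2P = (3, 23)


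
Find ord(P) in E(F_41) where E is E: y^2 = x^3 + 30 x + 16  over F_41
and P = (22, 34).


Compute successive multiples of P until we hit O:
  1P = (22, 34)
  2P = (34, 18)
  3P = (5, 39)
  4P = (6, 24)
  5P = (23, 32)
  6P = (0, 4)
  7P = (9, 21)
  8P = (11, 18)
  ... (continuing to 50P)
  50P = O

ord(P) = 50


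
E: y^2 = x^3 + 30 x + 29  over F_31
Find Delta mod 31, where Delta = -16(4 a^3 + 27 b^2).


4 a^3 + 27 b^2 = 4*30^3 + 27*29^2 = 108000 + 22707 = 130707
Delta = -16 * (130707) = -2091312
Delta mod 31 = 10

Delta = 10 (mod 31)


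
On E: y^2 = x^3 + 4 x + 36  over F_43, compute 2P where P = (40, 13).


Doubling: s = (3 x1^2 + a) / (2 y1)
s = (3*40^2 + 4) / (2*13) mod 43 = 26
x3 = s^2 - 2 x1 mod 43 = 26^2 - 2*40 = 37
y3 = s (x1 - x3) - y1 mod 43 = 26 * (40 - 37) - 13 = 22

2P = (37, 22)


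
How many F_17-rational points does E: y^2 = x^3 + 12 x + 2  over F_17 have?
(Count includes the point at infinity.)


For each x in F_17, count y with y^2 = x^3 + 12 x + 2 mod 17:
  x = 0: RHS = 2, y in [6, 11]  -> 2 point(s)
  x = 1: RHS = 15, y in [7, 10]  -> 2 point(s)
  x = 2: RHS = 0, y in [0]  -> 1 point(s)
  x = 5: RHS = 0, y in [0]  -> 1 point(s)
  x = 6: RHS = 1, y in [1, 16]  -> 2 point(s)
  x = 7: RHS = 4, y in [2, 15]  -> 2 point(s)
  x = 8: RHS = 15, y in [7, 10]  -> 2 point(s)
  x = 10: RHS = 0, y in [0]  -> 1 point(s)
  x = 12: RHS = 4, y in [2, 15]  -> 2 point(s)
  x = 13: RHS = 9, y in [3, 14]  -> 2 point(s)
  x = 15: RHS = 4, y in [2, 15]  -> 2 point(s)
Affine points: 19. Add the point at infinity: total = 20.

#E(F_17) = 20


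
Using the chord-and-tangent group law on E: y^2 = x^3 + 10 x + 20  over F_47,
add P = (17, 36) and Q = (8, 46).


P != Q, so use the chord formula.
s = (y2 - y1) / (x2 - x1) = (10) / (38) mod 47 = 25
x3 = s^2 - x1 - x2 mod 47 = 25^2 - 17 - 8 = 36
y3 = s (x1 - x3) - y1 mod 47 = 25 * (17 - 36) - 36 = 6

P + Q = (36, 6)


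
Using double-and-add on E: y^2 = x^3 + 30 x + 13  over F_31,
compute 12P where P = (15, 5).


k = 12 = 1100_2 (binary, LSB first: 0011)
Double-and-add from P = (15, 5):
  bit 0 = 0: acc unchanged = O
  bit 1 = 0: acc unchanged = O
  bit 2 = 1: acc = O + (29, 10) = (29, 10)
  bit 3 = 1: acc = (29, 10) + (5, 28) = (15, 26)

12P = (15, 26)


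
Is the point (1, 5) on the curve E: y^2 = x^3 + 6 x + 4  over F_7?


Check whether y^2 = x^3 + 6 x + 4 (mod 7) for (x, y) = (1, 5).
LHS: y^2 = 5^2 mod 7 = 4
RHS: x^3 + 6 x + 4 = 1^3 + 6*1 + 4 mod 7 = 4
LHS = RHS

Yes, on the curve


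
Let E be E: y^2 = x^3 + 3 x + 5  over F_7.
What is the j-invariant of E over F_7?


Delta = -16(4 a^3 + 27 b^2) mod 7 = 2
-1728 * (4 a)^3 = -1728 * (4*3)^3 mod 7 = 6
j = 6 * 2^(-1) mod 7 = 3

j = 3 (mod 7)


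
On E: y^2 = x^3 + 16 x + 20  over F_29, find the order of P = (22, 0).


Compute successive multiples of P until we hit O:
  1P = (22, 0)
  2P = O

ord(P) = 2


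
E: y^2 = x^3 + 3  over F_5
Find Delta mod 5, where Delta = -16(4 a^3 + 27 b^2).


4 a^3 + 27 b^2 = 4*0^3 + 27*3^2 = 0 + 243 = 243
Delta = -16 * (243) = -3888
Delta mod 5 = 2

Delta = 2 (mod 5)


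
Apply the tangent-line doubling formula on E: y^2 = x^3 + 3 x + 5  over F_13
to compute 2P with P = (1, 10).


Doubling: s = (3 x1^2 + a) / (2 y1)
s = (3*1^2 + 3) / (2*10) mod 13 = 12
x3 = s^2 - 2 x1 mod 13 = 12^2 - 2*1 = 12
y3 = s (x1 - x3) - y1 mod 13 = 12 * (1 - 12) - 10 = 1

2P = (12, 1)


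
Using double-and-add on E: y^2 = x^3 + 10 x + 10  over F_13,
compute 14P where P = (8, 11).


k = 14 = 1110_2 (binary, LSB first: 0111)
Double-and-add from P = (8, 11):
  bit 0 = 0: acc unchanged = O
  bit 1 = 1: acc = O + (9, 7) = (9, 7)
  bit 2 = 1: acc = (9, 7) + (5, 4) = (2, 8)
  bit 3 = 1: acc = (2, 8) + (6, 0) = (9, 6)

14P = (9, 6)


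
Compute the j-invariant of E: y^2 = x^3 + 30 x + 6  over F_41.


Delta = -16(4 a^3 + 27 b^2) mod 41 = 14
-1728 * (4 a)^3 = -1728 * (4*30)^3 mod 41 = 39
j = 39 * 14^(-1) mod 41 = 35

j = 35 (mod 41)


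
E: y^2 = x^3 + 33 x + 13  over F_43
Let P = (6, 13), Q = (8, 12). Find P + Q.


P != Q, so use the chord formula.
s = (y2 - y1) / (x2 - x1) = (42) / (2) mod 43 = 21
x3 = s^2 - x1 - x2 mod 43 = 21^2 - 6 - 8 = 40
y3 = s (x1 - x3) - y1 mod 43 = 21 * (6 - 40) - 13 = 4

P + Q = (40, 4)


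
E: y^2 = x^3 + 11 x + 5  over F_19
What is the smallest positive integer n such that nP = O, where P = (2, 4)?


Compute successive multiples of P until we hit O:
  1P = (2, 4)
  2P = (1, 6)
  3P = (1, 13)
  4P = (2, 15)
  5P = O

ord(P) = 5


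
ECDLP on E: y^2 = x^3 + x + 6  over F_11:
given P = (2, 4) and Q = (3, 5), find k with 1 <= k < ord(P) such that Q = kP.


Enumerate multiples of P until we hit Q = (3, 5):
  1P = (2, 4)
  2P = (5, 9)
  3P = (8, 8)
  4P = (10, 9)
  5P = (3, 5)
Match found at i = 5.

k = 5


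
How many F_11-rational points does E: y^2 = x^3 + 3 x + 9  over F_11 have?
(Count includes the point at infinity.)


For each x in F_11, count y with y^2 = x^3 + 3 x + 9 mod 11:
  x = 0: RHS = 9, y in [3, 8]  -> 2 point(s)
  x = 2: RHS = 1, y in [1, 10]  -> 2 point(s)
  x = 3: RHS = 1, y in [1, 10]  -> 2 point(s)
  x = 6: RHS = 1, y in [1, 10]  -> 2 point(s)
  x = 10: RHS = 5, y in [4, 7]  -> 2 point(s)
Affine points: 10. Add the point at infinity: total = 11.

#E(F_11) = 11


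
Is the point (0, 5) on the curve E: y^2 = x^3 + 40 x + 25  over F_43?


Check whether y^2 = x^3 + 40 x + 25 (mod 43) for (x, y) = (0, 5).
LHS: y^2 = 5^2 mod 43 = 25
RHS: x^3 + 40 x + 25 = 0^3 + 40*0 + 25 mod 43 = 25
LHS = RHS

Yes, on the curve
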